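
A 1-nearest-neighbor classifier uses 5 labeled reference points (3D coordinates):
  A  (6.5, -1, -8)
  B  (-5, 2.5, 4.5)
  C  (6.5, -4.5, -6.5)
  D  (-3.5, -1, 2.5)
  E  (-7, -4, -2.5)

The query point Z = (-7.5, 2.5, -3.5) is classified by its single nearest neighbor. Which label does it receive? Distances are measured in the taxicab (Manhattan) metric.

E

d(Z,A) = |-7.5−6.5| + |2.5−(-1)| + |-3.5−(-8)| = 14 + 3.5 + 4.5 = 22
d(Z,B) = |-7.5−(-5)| + |2.5−2.5| + |-3.5−4.5| = 2.5 + 0 + 8 = 10.5
d(Z,C) = |-7.5−6.5| + |2.5−(-4.5)| + |-3.5−(-6.5)| = 14 + 7 + 3 = 24
d(Z,D) = |-7.5−(-3.5)| + |2.5−(-1)| + |-3.5−2.5| = 4 + 3.5 + 6 = 13.5
d(Z,E) = |-7.5−(-7)| + |2.5−(-4)| + |-3.5−(-2.5)| = 0.5 + 6.5 + 1 = 8
Minimum is at E.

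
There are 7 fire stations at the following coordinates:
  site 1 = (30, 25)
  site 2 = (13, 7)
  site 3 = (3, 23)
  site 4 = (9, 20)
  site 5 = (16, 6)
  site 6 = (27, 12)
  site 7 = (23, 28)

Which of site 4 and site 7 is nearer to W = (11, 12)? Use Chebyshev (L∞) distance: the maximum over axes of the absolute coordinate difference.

site 4

d(W, site 4) = max(2, 8) = 8
d(W, site 7) = max(12, 16) = 16
8 < 16, so site 4 is closer.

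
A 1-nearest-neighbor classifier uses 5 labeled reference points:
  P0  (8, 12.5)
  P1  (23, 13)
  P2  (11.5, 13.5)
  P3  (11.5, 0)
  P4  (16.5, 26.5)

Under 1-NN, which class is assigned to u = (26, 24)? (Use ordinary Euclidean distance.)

Since √ is increasing, it suffices to compare squared distances:
|uP0|² = (26−8)² + (24−12.5)² = 324 + 132.25 = 456.25
|uP1|² = (26−23)² + (24−13)² = 9 + 121 = 130
|uP2|² = (26−11.5)² + (24−13.5)² = 210.25 + 110.25 = 320.5
|uP3|² = (26−11.5)² + (24−0)² = 210.25 + 576 = 786.25
|uP4|² = (26−16.5)² + (24−26.5)² = 90.25 + 6.25 = 96.5
P4 is nearest.

P4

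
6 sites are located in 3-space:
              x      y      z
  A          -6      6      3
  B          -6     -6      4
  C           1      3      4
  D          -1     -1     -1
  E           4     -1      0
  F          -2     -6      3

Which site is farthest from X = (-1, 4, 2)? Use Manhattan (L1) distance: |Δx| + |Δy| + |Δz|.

B

d(X,A) = 5 + 2 + 1 = 8
d(X,B) = 5 + 10 + 2 = 17
d(X,C) = 2 + 1 + 2 = 5
d(X,D) = 0 + 5 + 3 = 8
d(X,E) = 5 + 5 + 2 = 12
d(X,F) = 1 + 10 + 1 = 12
The largest is to B.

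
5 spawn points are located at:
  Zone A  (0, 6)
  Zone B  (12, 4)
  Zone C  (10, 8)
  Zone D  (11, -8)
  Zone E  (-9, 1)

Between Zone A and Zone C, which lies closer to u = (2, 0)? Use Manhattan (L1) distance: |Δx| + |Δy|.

Zone A

d(u, Zone A) = |2−0| + |0−6| = 2 + 6 = 8
d(u, Zone C) = |2−10| + |0−8| = 8 + 8 = 16
8 < 16, so Zone A is closer.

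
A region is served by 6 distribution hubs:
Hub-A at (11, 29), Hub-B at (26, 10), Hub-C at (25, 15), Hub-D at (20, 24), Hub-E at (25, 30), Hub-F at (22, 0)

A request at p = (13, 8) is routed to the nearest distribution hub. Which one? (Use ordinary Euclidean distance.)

Hub-F

Compare squared distances (the ordering matches that of the actual distances):
d²(p, Hub-A) = (13−11)² + (8−29)² = 4 + 441 = 445
d²(p, Hub-B) = (13−26)² + (8−10)² = 169 + 4 = 173
d²(p, Hub-C) = (13−25)² + (8−15)² = 144 + 49 = 193
d²(p, Hub-D) = (13−20)² + (8−24)² = 49 + 256 = 305
d²(p, Hub-E) = (13−25)² + (8−30)² = 144 + 484 = 628
d²(p, Hub-F) = (13−22)² + (8−0)² = 81 + 64 = 145
Minimum is at Hub-F.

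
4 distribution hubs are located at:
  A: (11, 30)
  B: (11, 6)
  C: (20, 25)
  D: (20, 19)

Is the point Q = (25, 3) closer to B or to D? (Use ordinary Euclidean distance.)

Compare squared distances:
|QB|² = (25−11)² + (3−6)² = 196 + 9 = 205
|QD|² = (25−20)² + (3−19)² = 25 + 256 = 281
205 < 281, so B is closer.

B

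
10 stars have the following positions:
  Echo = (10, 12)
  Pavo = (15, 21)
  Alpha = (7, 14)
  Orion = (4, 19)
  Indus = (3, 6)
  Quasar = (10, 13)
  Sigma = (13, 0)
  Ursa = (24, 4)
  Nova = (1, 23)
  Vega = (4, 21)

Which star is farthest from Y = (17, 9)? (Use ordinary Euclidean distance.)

Squared Euclidean distances:
d²(Y, Echo) = (17−10)² + (9−12)² = 49 + 9 = 58
d²(Y, Pavo) = (17−15)² + (9−21)² = 4 + 144 = 148
d²(Y, Alpha) = (17−7)² + (9−14)² = 100 + 25 = 125
d²(Y, Orion) = (17−4)² + (9−19)² = 169 + 100 = 269
d²(Y, Indus) = (17−3)² + (9−6)² = 196 + 9 = 205
d²(Y, Quasar) = (17−10)² + (9−13)² = 49 + 16 = 65
d²(Y, Sigma) = (17−13)² + (9−0)² = 16 + 81 = 97
d²(Y, Ursa) = (17−24)² + (9−4)² = 49 + 25 = 74
d²(Y, Nova) = (17−1)² + (9−23)² = 256 + 196 = 452
d²(Y, Vega) = (17−4)² + (9−21)² = 169 + 144 = 313
The largest is to Nova.

Nova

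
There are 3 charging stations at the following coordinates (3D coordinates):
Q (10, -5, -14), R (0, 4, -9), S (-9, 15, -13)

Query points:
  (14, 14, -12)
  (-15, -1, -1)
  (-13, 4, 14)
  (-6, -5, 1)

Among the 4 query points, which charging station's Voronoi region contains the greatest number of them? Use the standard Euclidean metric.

(14, 14, -12) — d² to each: Q:381, R:305, S:531 → nearest is R
(-15, -1, -1) — d² to each: Q:810, R:314, S:436 → nearest is R
(-13, 4, 14) — d² to each: Q:1394, R:698, S:866 → nearest is R
(-6, -5, 1) — d² to each: Q:481, R:217, S:605 → nearest is R
Tally — R:4. R captures the most (4).

R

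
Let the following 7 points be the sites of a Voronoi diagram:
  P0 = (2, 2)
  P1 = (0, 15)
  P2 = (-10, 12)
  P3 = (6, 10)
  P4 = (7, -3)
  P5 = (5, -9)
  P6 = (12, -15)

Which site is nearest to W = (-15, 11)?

P2

Squared Euclidean distances:
|WP0|² = (-15−2)² + (11−2)² = 289 + 81 = 370
|WP1|² = (-15−0)² + (11−15)² = 225 + 16 = 241
|WP2|² = (-15−(-10))² + (11−12)² = 25 + 1 = 26
|WP3|² = (-15−6)² + (11−10)² = 441 + 1 = 442
|WP4|² = (-15−7)² + (11−(-3))² = 484 + 196 = 680
|WP5|² = (-15−5)² + (11−(-9))² = 400 + 400 = 800
|WP6|² = (-15−12)² + (11−(-15))² = 729 + 676 = 1405
Minimum is at P2.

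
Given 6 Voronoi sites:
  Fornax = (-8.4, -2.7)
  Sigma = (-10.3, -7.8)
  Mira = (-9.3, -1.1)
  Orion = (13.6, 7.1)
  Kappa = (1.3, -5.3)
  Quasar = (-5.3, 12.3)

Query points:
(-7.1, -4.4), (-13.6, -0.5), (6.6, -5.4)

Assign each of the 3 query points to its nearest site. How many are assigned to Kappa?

1

(-7.1, -4.4) — d² to each: Fornax:4.58, Sigma:21.8, Mira:15.73, Orion:560.74, Kappa:71.37, Quasar:282.13 → nearest is Fornax
(-13.6, -0.5) — d² to each: Fornax:31.88, Sigma:64.18, Mira:18.85, Orion:797.6, Kappa:245.05, Quasar:232.73 → nearest is Mira
(6.6, -5.4) — d² to each: Fornax:232.29, Sigma:291.37, Mira:271.3, Orion:205.25, Kappa:28.1, Quasar:454.9 → nearest is Kappa
1 of the 3 points has Kappa as nearest.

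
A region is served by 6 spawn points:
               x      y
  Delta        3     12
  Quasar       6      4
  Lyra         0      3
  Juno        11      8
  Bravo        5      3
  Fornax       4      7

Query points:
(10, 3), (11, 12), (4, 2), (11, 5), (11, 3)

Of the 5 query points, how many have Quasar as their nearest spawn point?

(10, 3) — d² to each: Delta:130, Quasar:17, Lyra:100, Juno:26, Bravo:25, Fornax:52 → nearest is Quasar
(11, 12) — d² to each: Delta:64, Quasar:89, Lyra:202, Juno:16, Bravo:117, Fornax:74 → nearest is Juno
(4, 2) — d² to each: Delta:101, Quasar:8, Lyra:17, Juno:85, Bravo:2, Fornax:25 → nearest is Bravo
(11, 5) — d² to each: Delta:113, Quasar:26, Lyra:125, Juno:9, Bravo:40, Fornax:53 → nearest is Juno
(11, 3) — d² to each: Delta:145, Quasar:26, Lyra:121, Juno:25, Bravo:36, Fornax:65 → nearest is Juno
1 of the 5 points has Quasar as nearest.

1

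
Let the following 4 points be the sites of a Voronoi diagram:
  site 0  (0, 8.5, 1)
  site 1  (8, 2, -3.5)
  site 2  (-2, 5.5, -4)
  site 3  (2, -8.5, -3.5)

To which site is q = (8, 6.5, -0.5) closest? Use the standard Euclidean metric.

site 1

Squared Euclidean distances:
d²(q, site 0) = (8−0)² + (6.5−8.5)² + (-0.5−1)² = 64 + 4 + 2.25 = 70.25
d²(q, site 1) = (8−8)² + (6.5−2)² + (-0.5−(-3.5))² = 0 + 20.25 + 9 = 29.25
d²(q, site 2) = (8−(-2))² + (6.5−5.5)² + (-0.5−(-4))² = 100 + 1 + 12.25 = 113.25
d²(q, site 3) = (8−2)² + (6.5−(-8.5))² + (-0.5−(-3.5))² = 36 + 225 + 9 = 270
site 1 is nearest.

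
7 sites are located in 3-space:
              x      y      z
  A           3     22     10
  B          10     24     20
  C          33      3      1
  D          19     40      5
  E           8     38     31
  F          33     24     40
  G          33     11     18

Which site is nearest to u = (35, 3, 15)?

G

Since √ is increasing, it suffices to compare squared distances:
|uA|² = (35−3)² + (3−22)² + (15−10)² = 1024 + 361 + 25 = 1410
|uB|² = (35−10)² + (3−24)² + (15−20)² = 625 + 441 + 25 = 1091
|uC|² = (35−33)² + (3−3)² + (15−1)² = 4 + 0 + 196 = 200
|uD|² = (35−19)² + (3−40)² + (15−5)² = 256 + 1369 + 100 = 1725
|uE|² = (35−8)² + (3−38)² + (15−31)² = 729 + 1225 + 256 = 2210
|uF|² = (35−33)² + (3−24)² + (15−40)² = 4 + 441 + 625 = 1070
|uG|² = (35−33)² + (3−11)² + (15−18)² = 4 + 64 + 9 = 77
G is nearest.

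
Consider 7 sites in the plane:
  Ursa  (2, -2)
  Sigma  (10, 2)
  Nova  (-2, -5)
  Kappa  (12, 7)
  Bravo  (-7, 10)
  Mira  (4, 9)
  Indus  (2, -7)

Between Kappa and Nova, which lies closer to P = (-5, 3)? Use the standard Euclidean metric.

Nova

Compare squared distances:
d²(P, Kappa) = (-5−12)² + (3−7)² = 289 + 16 = 305
d²(P, Nova) = (-5−(-2))² + (3−(-5))² = 9 + 64 = 73
305 > 73, so Nova is closer.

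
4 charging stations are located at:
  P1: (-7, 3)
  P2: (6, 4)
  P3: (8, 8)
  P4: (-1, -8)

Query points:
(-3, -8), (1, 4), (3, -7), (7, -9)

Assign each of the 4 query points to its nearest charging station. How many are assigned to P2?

1

(-3, -8) — d² to each: P1:137, P2:225, P3:377, P4:4 → nearest is P4
(1, 4) — d² to each: P1:65, P2:25, P3:65, P4:148 → nearest is P2
(3, -7) — d² to each: P1:200, P2:130, P3:250, P4:17 → nearest is P4
(7, -9) — d² to each: P1:340, P2:170, P3:290, P4:65 → nearest is P4
1 of the 4 points has P2 as nearest.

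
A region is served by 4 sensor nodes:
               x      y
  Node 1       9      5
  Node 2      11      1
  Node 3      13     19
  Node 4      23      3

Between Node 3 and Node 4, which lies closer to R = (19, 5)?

Compare squared distances:
d²(R, Node 3) = (19−13)² + (5−19)² = 36 + 196 = 232
d²(R, Node 4) = (19−23)² + (5−3)² = 16 + 4 = 20
232 > 20, so Node 4 is closer.

Node 4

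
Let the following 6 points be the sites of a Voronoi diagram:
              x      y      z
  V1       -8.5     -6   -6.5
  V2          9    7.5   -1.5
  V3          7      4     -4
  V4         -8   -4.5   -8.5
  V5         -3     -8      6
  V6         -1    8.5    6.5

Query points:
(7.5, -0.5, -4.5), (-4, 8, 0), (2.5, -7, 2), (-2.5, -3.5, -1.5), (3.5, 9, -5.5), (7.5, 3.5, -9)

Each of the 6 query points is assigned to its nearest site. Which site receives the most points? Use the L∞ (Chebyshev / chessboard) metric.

(7.5, -0.5, -4.5) — d to each: V1:16, V2:8, V3:4.5, V4:15.5, V5:10.5, V6:11 → nearest is V3
(-4, 8, 0) — d to each: V1:14, V2:13, V3:11, V4:12.5, V5:16, V6:6.5 → nearest is V6
(2.5, -7, 2) — d to each: V1:11, V2:14.5, V3:11, V4:10.5, V5:5.5, V6:15.5 → nearest is V5
(-2.5, -3.5, -1.5) — d to each: V1:6, V2:11.5, V3:9.5, V4:7, V5:7.5, V6:12 → nearest is V1
(3.5, 9, -5.5) — d to each: V1:15, V2:5.5, V3:5, V4:13.5, V5:17, V6:12 → nearest is V3
(7.5, 3.5, -9) — d to each: V1:16, V2:7.5, V3:5, V4:15.5, V5:15, V6:15.5 → nearest is V3
Tally — V1:1, V3:3, V5:1, V6:1. V3 captures the most (3).

V3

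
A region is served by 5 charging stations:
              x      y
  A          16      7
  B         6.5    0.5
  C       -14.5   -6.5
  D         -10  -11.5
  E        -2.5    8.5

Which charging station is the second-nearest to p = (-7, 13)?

B

Since √ is increasing, it suffices to compare squared distances:
|pA|² = (-7−16)² + (13−7)² = 529 + 36 = 565
|pB|² = (-7−6.5)² + (13−0.5)² = 182.25 + 156.25 = 338.5
|pC|² = (-7−(-14.5))² + (13−(-6.5))² = 56.25 + 380.25 = 436.5
|pD|² = (-7−(-10))² + (13−(-11.5))² = 9 + 600.25 = 609.25
|pE|² = (-7−(-2.5))² + (13−8.5)² = 20.25 + 20.25 = 40.5
Sorted ascending: E, B, C, … — the second-nearest is B.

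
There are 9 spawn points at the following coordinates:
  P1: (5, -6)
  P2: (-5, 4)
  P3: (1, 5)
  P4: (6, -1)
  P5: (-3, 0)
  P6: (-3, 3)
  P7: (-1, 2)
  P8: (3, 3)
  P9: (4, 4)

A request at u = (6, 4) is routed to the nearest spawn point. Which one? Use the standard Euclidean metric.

P9

Squared Euclidean distances:
|uP1|² = (6−5)² + (4−(-6))² = 1 + 100 = 101
|uP2|² = (6−(-5))² + (4−4)² = 121 + 0 = 121
|uP3|² = (6−1)² + (4−5)² = 25 + 1 = 26
|uP4|² = (6−6)² + (4−(-1))² = 0 + 25 = 25
|uP5|² = (6−(-3))² + (4−0)² = 81 + 16 = 97
|uP6|² = (6−(-3))² + (4−3)² = 81 + 1 = 82
|uP7|² = (6−(-1))² + (4−2)² = 49 + 4 = 53
|uP8|² = (6−3)² + (4−3)² = 9 + 1 = 10
|uP9|² = (6−4)² + (4−4)² = 4 + 0 = 4
P9 is nearest.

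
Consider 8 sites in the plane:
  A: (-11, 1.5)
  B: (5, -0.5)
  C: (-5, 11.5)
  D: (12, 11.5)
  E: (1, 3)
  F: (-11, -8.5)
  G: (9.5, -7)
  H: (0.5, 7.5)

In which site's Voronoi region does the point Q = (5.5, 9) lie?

H

Since √ is increasing, it suffices to compare squared distances:
|QA|² = 272.25 + 56.25 = 328.5
|QB|² = 0.25 + 90.25 = 90.5
|QC|² = 110.25 + 6.25 = 116.5
|QD|² = 42.25 + 6.25 = 48.5
|QE|² = 20.25 + 36 = 56.25
|QF|² = 272.25 + 306.25 = 578.5
|QG|² = 16 + 256 = 272
|QH|² = 25 + 2.25 = 27.25
H is nearest.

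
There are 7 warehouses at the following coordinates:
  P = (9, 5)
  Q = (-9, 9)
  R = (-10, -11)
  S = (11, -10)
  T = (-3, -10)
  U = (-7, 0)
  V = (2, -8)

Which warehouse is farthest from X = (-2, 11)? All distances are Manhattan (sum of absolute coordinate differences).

d(X,P) = 11 + 6 = 17
d(X,Q) = 7 + 2 = 9
d(X,R) = 8 + 22 = 30
d(X,S) = 13 + 21 = 34
d(X,T) = 1 + 21 = 22
d(X,U) = 5 + 11 = 16
d(X,V) = 4 + 19 = 23
The largest is to S.

S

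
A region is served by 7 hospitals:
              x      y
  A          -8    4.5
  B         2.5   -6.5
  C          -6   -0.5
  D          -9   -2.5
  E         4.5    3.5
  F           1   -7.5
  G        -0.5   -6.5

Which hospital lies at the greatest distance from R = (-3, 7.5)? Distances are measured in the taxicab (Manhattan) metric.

B

d(R,A) = |-3−(-8)| + |7.5−4.5| = 5 + 3 = 8
d(R,B) = |-3−2.5| + |7.5−(-6.5)| = 5.5 + 14 = 19.5
d(R,C) = |-3−(-6)| + |7.5−(-0.5)| = 3 + 8 = 11
d(R,D) = |-3−(-9)| + |7.5−(-2.5)| = 6 + 10 = 16
d(R,E) = |-3−4.5| + |7.5−3.5| = 7.5 + 4 = 11.5
d(R,F) = |-3−1| + |7.5−(-7.5)| = 4 + 15 = 19
d(R,G) = |-3−(-0.5)| + |7.5−(-6.5)| = 2.5 + 14 = 16.5
The largest is to B.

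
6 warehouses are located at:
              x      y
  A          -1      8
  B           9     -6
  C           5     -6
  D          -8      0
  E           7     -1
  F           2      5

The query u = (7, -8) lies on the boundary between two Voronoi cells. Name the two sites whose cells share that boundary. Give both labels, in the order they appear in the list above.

Squared distances from u to each site:
|uA|² = 64 + 256 = 320
|uB|² = 4 + 4 = 8
|uC|² = 4 + 4 = 8
|uD|² = 225 + 64 = 289
|uE|² = 0 + 49 = 49
|uF|² = 25 + 169 = 194
u is equidistant from B and C (both at squared distance 8), and every other site is strictly farther — so u lies on the B–C Voronoi edge.

B and C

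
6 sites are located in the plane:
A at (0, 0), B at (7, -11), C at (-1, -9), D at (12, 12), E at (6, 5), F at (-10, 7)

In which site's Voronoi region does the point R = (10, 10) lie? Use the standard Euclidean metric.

D

Squared Euclidean distances:
|RA|² = 100 + 100 = 200
|RB|² = 9 + 441 = 450
|RC|² = 121 + 361 = 482
|RD|² = 4 + 4 = 8
|RE|² = 16 + 25 = 41
|RF|² = 400 + 9 = 409
The smallest is to D, so R lies in the Voronoi region of D.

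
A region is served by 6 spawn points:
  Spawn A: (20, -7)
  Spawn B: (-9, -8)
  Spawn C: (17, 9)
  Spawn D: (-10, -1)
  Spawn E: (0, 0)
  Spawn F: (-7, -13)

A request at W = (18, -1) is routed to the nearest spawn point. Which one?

Compare squared distances (the ordering matches that of the actual distances):
d²(W, Spawn A) = (18−20)² + (-1−(-7))² = 4 + 36 = 40
d²(W, Spawn B) = (18−(-9))² + (-1−(-8))² = 729 + 49 = 778
d²(W, Spawn C) = (18−17)² + (-1−9)² = 1 + 100 = 101
d²(W, Spawn D) = (18−(-10))² + (-1−(-1))² = 784 + 0 = 784
d²(W, Spawn E) = (18−0)² + (-1−0)² = 324 + 1 = 325
d²(W, Spawn F) = (18−(-7))² + (-1−(-13))² = 625 + 144 = 769
Spawn A is nearest.

Spawn A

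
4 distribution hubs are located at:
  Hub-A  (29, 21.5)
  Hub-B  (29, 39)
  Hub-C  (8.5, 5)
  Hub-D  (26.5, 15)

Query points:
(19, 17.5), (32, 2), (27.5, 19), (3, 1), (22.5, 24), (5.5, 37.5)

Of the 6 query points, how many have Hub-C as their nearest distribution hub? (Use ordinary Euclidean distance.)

1

(19, 17.5) — d² to each: Hub-A:116, Hub-B:562.25, Hub-C:266.5, Hub-D:62.5 → nearest is Hub-D
(32, 2) — d² to each: Hub-A:389.25, Hub-B:1378, Hub-C:561.25, Hub-D:199.25 → nearest is Hub-D
(27.5, 19) — d² to each: Hub-A:8.5, Hub-B:402.25, Hub-C:557, Hub-D:17 → nearest is Hub-A
(3, 1) — d² to each: Hub-A:1096.25, Hub-B:2120, Hub-C:46.25, Hub-D:748.25 → nearest is Hub-C
(22.5, 24) — d² to each: Hub-A:48.5, Hub-B:267.25, Hub-C:557, Hub-D:97 → nearest is Hub-A
(5.5, 37.5) — d² to each: Hub-A:808.25, Hub-B:554.5, Hub-C:1065.25, Hub-D:947.25 → nearest is Hub-B
1 of the 6 points has Hub-C as nearest.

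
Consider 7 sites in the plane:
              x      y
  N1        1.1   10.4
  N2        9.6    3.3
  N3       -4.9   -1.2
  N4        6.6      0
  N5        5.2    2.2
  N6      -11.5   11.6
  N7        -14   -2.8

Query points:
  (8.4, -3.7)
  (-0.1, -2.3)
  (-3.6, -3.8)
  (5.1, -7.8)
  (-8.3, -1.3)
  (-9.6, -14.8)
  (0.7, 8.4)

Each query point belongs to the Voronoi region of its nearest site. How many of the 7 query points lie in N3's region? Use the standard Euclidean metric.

(8.4, -3.7) — d² to each: N1:252.1, N2:50.44, N3:183.14, N4:16.93, N5:45.05, N6:630.1, N7:502.57 → nearest is N4
(-0.1, -2.3) — d² to each: N1:162.73, N2:125.45, N3:24.25, N4:50.18, N5:48.34, N6:323.17, N7:193.46 → nearest is N3
(-3.6, -3.8) — d² to each: N1:223.73, N2:224.65, N3:8.45, N4:118.48, N5:113.44, N6:299.57, N7:109.16 → nearest is N3
(5.1, -7.8) — d² to each: N1:347.24, N2:143.46, N3:143.56, N4:63.09, N5:100.01, N6:651.92, N7:389.81 → nearest is N4
(-8.3, -1.3) — d² to each: N1:225.25, N2:341.57, N3:11.57, N4:223.7, N5:194.5, N6:176.65, N7:34.74 → nearest is N3
(-9.6, -14.8) — d² to each: N1:749.53, N2:696.25, N3:207.05, N4:481.48, N5:508.04, N6:700.57, N7:163.36 → nearest is N7
(0.7, 8.4) — d² to each: N1:4.16, N2:105.22, N3:123.52, N4:105.37, N5:58.69, N6:159.08, N7:341.53 → nearest is N1
3 of the 7 points have N3 as nearest.

3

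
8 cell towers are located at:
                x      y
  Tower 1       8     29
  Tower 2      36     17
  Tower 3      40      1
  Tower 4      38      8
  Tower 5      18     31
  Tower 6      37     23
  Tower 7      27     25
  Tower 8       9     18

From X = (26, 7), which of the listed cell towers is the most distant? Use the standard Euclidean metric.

Compare squared distances (the ordering matches that of the actual distances):
d²(X, Tower 1) = 324 + 484 = 808
d²(X, Tower 2) = 100 + 100 = 200
d²(X, Tower 3) = 196 + 36 = 232
d²(X, Tower 4) = 144 + 1 = 145
d²(X, Tower 5) = 64 + 576 = 640
d²(X, Tower 6) = 121 + 256 = 377
d²(X, Tower 7) = 1 + 324 = 325
d²(X, Tower 8) = 289 + 121 = 410
The largest is to Tower 1.

Tower 1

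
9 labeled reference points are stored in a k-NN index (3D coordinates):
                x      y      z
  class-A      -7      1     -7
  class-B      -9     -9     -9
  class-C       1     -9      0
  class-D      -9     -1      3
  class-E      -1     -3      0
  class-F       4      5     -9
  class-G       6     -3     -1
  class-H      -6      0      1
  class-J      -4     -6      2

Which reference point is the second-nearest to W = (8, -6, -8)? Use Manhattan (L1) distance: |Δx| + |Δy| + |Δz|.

class-F

d(W, class-A) = |8−(-7)| + |-6−1| + |-8−(-7)| = 15 + 7 + 1 = 23
d(W, class-B) = |8−(-9)| + |-6−(-9)| + |-8−(-9)| = 17 + 3 + 1 = 21
d(W, class-C) = |8−1| + |-6−(-9)| + |-8−0| = 7 + 3 + 8 = 18
d(W, class-D) = |8−(-9)| + |-6−(-1)| + |-8−3| = 17 + 5 + 11 = 33
d(W, class-E) = |8−(-1)| + |-6−(-3)| + |-8−0| = 9 + 3 + 8 = 20
d(W, class-F) = |8−4| + |-6−5| + |-8−(-9)| = 4 + 11 + 1 = 16
d(W, class-G) = |8−6| + |-6−(-3)| + |-8−(-1)| = 2 + 3 + 7 = 12
d(W, class-H) = |8−(-6)| + |-6−0| + |-8−1| = 14 + 6 + 9 = 29
d(W, class-J) = |8−(-4)| + |-6−(-6)| + |-8−2| = 12 + 0 + 10 = 22
Sorted ascending: class-G, class-F, class-C, … — the second-nearest is class-F.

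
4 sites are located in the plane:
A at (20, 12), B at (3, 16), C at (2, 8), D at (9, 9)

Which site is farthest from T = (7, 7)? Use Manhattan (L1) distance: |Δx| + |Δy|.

d(T,A) = |7−20| + |7−12| = 13 + 5 = 18
d(T,B) = |7−3| + |7−16| = 4 + 9 = 13
d(T,C) = |7−2| + |7−8| = 5 + 1 = 6
d(T,D) = |7−9| + |7−9| = 2 + 2 = 4
The largest is to A.

A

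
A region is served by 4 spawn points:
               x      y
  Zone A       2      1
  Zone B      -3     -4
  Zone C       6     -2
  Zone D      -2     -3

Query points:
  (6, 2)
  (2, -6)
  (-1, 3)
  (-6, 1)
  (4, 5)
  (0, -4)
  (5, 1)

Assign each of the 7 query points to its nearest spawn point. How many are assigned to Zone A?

3

(6, 2) — d² to each: Zone A:17, Zone B:117, Zone C:16, Zone D:89 → nearest is Zone C
(2, -6) — d² to each: Zone A:49, Zone B:29, Zone C:32, Zone D:25 → nearest is Zone D
(-1, 3) — d² to each: Zone A:13, Zone B:53, Zone C:74, Zone D:37 → nearest is Zone A
(-6, 1) — d² to each: Zone A:64, Zone B:34, Zone C:153, Zone D:32 → nearest is Zone D
(4, 5) — d² to each: Zone A:20, Zone B:130, Zone C:53, Zone D:100 → nearest is Zone A
(0, -4) — d² to each: Zone A:29, Zone B:9, Zone C:40, Zone D:5 → nearest is Zone D
(5, 1) — d² to each: Zone A:9, Zone B:89, Zone C:10, Zone D:65 → nearest is Zone A
3 of the 7 points have Zone A as nearest.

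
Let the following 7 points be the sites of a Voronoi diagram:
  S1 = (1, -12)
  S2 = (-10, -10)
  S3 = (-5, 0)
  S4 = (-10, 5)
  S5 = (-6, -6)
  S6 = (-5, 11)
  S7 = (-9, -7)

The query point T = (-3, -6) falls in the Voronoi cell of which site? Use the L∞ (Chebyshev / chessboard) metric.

d(T,S1) = max(4, 6) = 6
d(T,S2) = max(7, 4) = 7
d(T,S3) = max(2, 6) = 6
d(T,S4) = max(7, 11) = 11
d(T,S5) = max(3, 0) = 3
d(T,S6) = max(2, 17) = 17
d(T,S7) = max(6, 1) = 6
The smallest is to S5, so T lies in the Voronoi region of S5.

S5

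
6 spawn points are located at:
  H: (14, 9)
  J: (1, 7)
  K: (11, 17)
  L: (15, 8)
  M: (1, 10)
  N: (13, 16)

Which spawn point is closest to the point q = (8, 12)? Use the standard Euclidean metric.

K

Since √ is increasing, it suffices to compare squared distances:
|qH|² = (8−14)² + (12−9)² = 36 + 9 = 45
|qJ|² = (8−1)² + (12−7)² = 49 + 25 = 74
|qK|² = (8−11)² + (12−17)² = 9 + 25 = 34
|qL|² = (8−15)² + (12−8)² = 49 + 16 = 65
|qM|² = (8−1)² + (12−10)² = 49 + 4 = 53
|qN|² = (8−13)² + (12−16)² = 25 + 16 = 41
The smallest is to K, so q lies in the Voronoi region of K.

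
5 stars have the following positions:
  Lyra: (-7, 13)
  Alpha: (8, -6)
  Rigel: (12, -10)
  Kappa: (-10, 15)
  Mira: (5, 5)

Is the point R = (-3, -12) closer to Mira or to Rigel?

Rigel

Compare squared distances:
d²(R, Mira) = (-3−5)² + (-12−5)² = 64 + 289 = 353
d²(R, Rigel) = (-3−12)² + (-12−(-10))² = 225 + 4 = 229
353 > 229, so Rigel is closer.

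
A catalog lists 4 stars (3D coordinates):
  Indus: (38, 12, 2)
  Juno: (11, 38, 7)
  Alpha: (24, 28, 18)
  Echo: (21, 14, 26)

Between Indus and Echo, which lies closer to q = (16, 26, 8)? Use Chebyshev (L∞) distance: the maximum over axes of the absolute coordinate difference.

d(q, Indus) = max(22, 14, 6) = 22
d(q, Echo) = max(5, 12, 18) = 18
22 > 18, so Echo is closer.

Echo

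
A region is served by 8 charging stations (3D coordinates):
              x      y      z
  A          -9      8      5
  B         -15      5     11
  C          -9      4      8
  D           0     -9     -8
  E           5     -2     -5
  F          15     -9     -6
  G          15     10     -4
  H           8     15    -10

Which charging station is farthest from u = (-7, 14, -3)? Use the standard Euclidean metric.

F

Since √ is increasing, it suffices to compare squared distances:
|uA|² = 4 + 36 + 64 = 104
|uB|² = 64 + 81 + 196 = 341
|uC|² = 4 + 100 + 121 = 225
|uD|² = 49 + 529 + 25 = 603
|uE|² = 144 + 256 + 4 = 404
|uF|² = 484 + 529 + 9 = 1022
|uG|² = 484 + 16 + 1 = 501
|uH|² = 225 + 1 + 49 = 275
The largest is to F.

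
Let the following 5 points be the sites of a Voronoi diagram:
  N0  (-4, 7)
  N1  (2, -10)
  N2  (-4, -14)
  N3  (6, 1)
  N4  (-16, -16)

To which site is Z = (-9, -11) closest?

Since √ is increasing, it suffices to compare squared distances:
|ZN0|² = (-9−(-4))² + (-11−7)² = 25 + 324 = 349
|ZN1|² = (-9−2)² + (-11−(-10))² = 121 + 1 = 122
|ZN2|² = (-9−(-4))² + (-11−(-14))² = 25 + 9 = 34
|ZN3|² = (-9−6)² + (-11−1)² = 225 + 144 = 369
|ZN4|² = (-9−(-16))² + (-11−(-16))² = 49 + 25 = 74
Minimum is at N2.

N2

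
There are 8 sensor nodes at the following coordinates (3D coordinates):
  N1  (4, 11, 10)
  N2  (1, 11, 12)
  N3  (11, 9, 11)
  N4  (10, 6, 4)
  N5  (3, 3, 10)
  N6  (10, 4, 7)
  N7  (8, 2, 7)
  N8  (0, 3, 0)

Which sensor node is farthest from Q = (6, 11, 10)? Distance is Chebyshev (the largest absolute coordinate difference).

N8

d(Q,N1) = max(2, 0, 0) = 2
d(Q,N2) = max(5, 0, 2) = 5
d(Q,N3) = max(5, 2, 1) = 5
d(Q,N4) = max(4, 5, 6) = 6
d(Q,N5) = max(3, 8, 0) = 8
d(Q,N6) = max(4, 7, 3) = 7
d(Q,N7) = max(2, 9, 3) = 9
d(Q,N8) = max(6, 8, 10) = 10
The largest is to N8.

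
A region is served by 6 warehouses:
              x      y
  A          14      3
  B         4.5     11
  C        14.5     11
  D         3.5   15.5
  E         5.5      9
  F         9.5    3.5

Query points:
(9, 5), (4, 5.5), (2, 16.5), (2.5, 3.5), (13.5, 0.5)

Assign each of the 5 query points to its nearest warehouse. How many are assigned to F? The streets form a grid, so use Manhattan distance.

(9, 5) — d to each: A:7, B:10.5, C:11.5, D:16, E:7.5, F:2 → nearest is F
(4, 5.5) — d to each: A:12.5, B:6, C:16, D:10.5, E:5, F:7.5 → nearest is E
(2, 16.5) — d to each: A:25.5, B:8, C:18, D:2.5, E:11, F:20.5 → nearest is D
(2.5, 3.5) — d to each: A:12, B:9.5, C:19.5, D:13, E:8.5, F:7 → nearest is F
(13.5, 0.5) — d to each: A:3, B:19.5, C:11.5, D:25, E:16.5, F:7 → nearest is A
2 of the 5 points have F as nearest.

2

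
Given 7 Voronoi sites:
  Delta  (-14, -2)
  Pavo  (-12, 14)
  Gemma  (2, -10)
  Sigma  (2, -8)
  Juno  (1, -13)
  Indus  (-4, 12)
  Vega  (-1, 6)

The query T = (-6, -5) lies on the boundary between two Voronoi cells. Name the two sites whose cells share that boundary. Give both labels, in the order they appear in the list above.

Delta and Sigma

Squared distances from T to each site:
d²(T, Delta) = (-6−(-14))² + (-5−(-2))² = 64 + 9 = 73
d²(T, Pavo) = (-6−(-12))² + (-5−14)² = 36 + 361 = 397
d²(T, Gemma) = (-6−2)² + (-5−(-10))² = 64 + 25 = 89
d²(T, Sigma) = (-6−2)² + (-5−(-8))² = 64 + 9 = 73
d²(T, Juno) = (-6−1)² + (-5−(-13))² = 49 + 64 = 113
d²(T, Indus) = (-6−(-4))² + (-5−12)² = 4 + 289 = 293
d²(T, Vega) = (-6−(-1))² + (-5−6)² = 25 + 121 = 146
T is equidistant from Delta and Sigma (both at squared distance 73), and every other site is strictly farther — so T lies on the Delta–Sigma Voronoi edge.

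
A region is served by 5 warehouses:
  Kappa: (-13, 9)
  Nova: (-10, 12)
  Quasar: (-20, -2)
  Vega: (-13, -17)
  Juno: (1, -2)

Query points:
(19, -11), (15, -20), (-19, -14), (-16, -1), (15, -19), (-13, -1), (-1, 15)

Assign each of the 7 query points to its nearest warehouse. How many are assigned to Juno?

(19, -11) — d² to each: Kappa:1424, Nova:1370, Quasar:1602, Vega:1060, Juno:405 → nearest is Juno
(15, -20) — d² to each: Kappa:1625, Nova:1649, Quasar:1549, Vega:793, Juno:520 → nearest is Juno
(-19, -14) — d² to each: Kappa:565, Nova:757, Quasar:145, Vega:45, Juno:544 → nearest is Vega
(-16, -1) — d² to each: Kappa:109, Nova:205, Quasar:17, Vega:265, Juno:290 → nearest is Quasar
(15, -19) — d² to each: Kappa:1568, Nova:1586, Quasar:1514, Vega:788, Juno:485 → nearest is Juno
(-13, -1) — d² to each: Kappa:100, Nova:178, Quasar:50, Vega:256, Juno:197 → nearest is Quasar
(-1, 15) — d² to each: Kappa:180, Nova:90, Quasar:650, Vega:1168, Juno:293 → nearest is Nova
3 of the 7 points have Juno as nearest.

3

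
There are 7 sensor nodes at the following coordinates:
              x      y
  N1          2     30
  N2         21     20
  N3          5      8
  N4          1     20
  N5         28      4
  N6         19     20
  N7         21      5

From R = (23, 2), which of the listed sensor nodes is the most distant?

N1

Squared Euclidean distances:
|RN1|² = (23−2)² + (2−30)² = 441 + 784 = 1225
|RN2|² = (23−21)² + (2−20)² = 4 + 324 = 328
|RN3|² = (23−5)² + (2−8)² = 324 + 36 = 360
|RN4|² = (23−1)² + (2−20)² = 484 + 324 = 808
|RN5|² = (23−28)² + (2−4)² = 25 + 4 = 29
|RN6|² = (23−19)² + (2−20)² = 16 + 324 = 340
|RN7|² = (23−21)² + (2−5)² = 4 + 9 = 13
The largest is to N1.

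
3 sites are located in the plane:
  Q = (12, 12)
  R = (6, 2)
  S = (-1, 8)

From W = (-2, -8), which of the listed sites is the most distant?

Compare squared distances (the ordering matches that of the actual distances):
|WQ|² = 196 + 400 = 596
|WR|² = 64 + 100 = 164
|WS|² = 1 + 256 = 257
The largest is to Q.

Q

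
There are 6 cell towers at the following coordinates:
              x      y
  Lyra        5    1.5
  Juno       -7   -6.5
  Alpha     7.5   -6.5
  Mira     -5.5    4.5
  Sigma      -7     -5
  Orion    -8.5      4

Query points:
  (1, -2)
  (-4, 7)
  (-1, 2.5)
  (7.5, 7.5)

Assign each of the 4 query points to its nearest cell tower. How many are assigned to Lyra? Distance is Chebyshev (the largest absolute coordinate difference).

(1, -2) — d to each: Lyra:4, Juno:8, Alpha:6.5, Mira:6.5, Sigma:8, Orion:9.5 → nearest is Lyra
(-4, 7) — d to each: Lyra:9, Juno:13.5, Alpha:13.5, Mira:2.5, Sigma:12, Orion:4.5 → nearest is Mira
(-1, 2.5) — d to each: Lyra:6, Juno:9, Alpha:9, Mira:4.5, Sigma:7.5, Orion:7.5 → nearest is Mira
(7.5, 7.5) — d to each: Lyra:6, Juno:14.5, Alpha:14, Mira:13, Sigma:14.5, Orion:16 → nearest is Lyra
2 of the 4 points have Lyra as nearest.

2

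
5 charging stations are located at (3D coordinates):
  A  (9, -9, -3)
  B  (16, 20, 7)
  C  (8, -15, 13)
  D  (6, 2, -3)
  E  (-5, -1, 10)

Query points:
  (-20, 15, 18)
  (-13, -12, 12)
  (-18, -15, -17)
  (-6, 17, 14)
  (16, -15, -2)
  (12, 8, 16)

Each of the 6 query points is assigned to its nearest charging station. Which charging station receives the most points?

(-20, 15, 18) — d² to each: A:1858, B:1442, C:1709, D:1286, E:545 → nearest is E
(-13, -12, 12) — d² to each: A:718, B:1890, C:451, D:782, E:189 → nearest is E
(-18, -15, -17) — d² to each: A:961, B:2957, C:1576, D:1061, E:1094 → nearest is A
(-6, 17, 14) — d² to each: A:1190, B:542, C:1221, D:658, E:341 → nearest is E
(16, -15, -2) — d² to each: A:86, B:1306, C:289, D:390, E:781 → nearest is A
(12, 8, 16) — d² to each: A:659, B:241, C:554, D:433, E:406 → nearest is B
Tally — A:2, B:1, E:3. E captures the most (3).

E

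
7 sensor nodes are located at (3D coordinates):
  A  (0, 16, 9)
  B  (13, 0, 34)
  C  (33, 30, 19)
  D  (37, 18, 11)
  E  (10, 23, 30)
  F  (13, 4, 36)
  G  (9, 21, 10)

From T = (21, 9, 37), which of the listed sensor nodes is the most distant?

A

Squared Euclidean distances:
|TA|² = (21−0)² + (9−16)² + (37−9)² = 441 + 49 + 784 = 1274
|TB|² = (21−13)² + (9−0)² + (37−34)² = 64 + 81 + 9 = 154
|TC|² = (21−33)² + (9−30)² + (37−19)² = 144 + 441 + 324 = 909
|TD|² = (21−37)² + (9−18)² + (37−11)² = 256 + 81 + 676 = 1013
|TE|² = (21−10)² + (9−23)² + (37−30)² = 121 + 196 + 49 = 366
|TF|² = (21−13)² + (9−4)² + (37−36)² = 64 + 25 + 1 = 90
|TG|² = (21−9)² + (9−21)² + (37−10)² = 144 + 144 + 729 = 1017
The largest is to A.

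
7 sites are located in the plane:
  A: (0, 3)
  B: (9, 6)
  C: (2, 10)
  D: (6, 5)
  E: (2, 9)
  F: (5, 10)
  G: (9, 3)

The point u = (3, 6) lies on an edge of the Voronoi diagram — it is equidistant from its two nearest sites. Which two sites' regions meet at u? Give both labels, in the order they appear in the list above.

Squared distances from u to each site:
|uA|² = (3−0)² + (6−3)² = 9 + 9 = 18
|uB|² = (3−9)² + (6−6)² = 36 + 0 = 36
|uC|² = (3−2)² + (6−10)² = 1 + 16 = 17
|uD|² = (3−6)² + (6−5)² = 9 + 1 = 10
|uE|² = (3−2)² + (6−9)² = 1 + 9 = 10
|uF|² = (3−5)² + (6−10)² = 4 + 16 = 20
|uG|² = (3−9)² + (6−3)² = 36 + 9 = 45
u is equidistant from D and E (both at squared distance 10), and every other site is strictly farther — so u lies on the D–E Voronoi edge.

D and E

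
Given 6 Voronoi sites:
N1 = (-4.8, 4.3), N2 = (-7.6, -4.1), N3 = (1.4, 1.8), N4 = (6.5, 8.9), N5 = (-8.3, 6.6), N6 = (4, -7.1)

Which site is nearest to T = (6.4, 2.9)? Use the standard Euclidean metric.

Squared Euclidean distances:
|TN1|² = (6.4−(-4.8))² + (2.9−4.3)² = 125.44 + 1.96 = 127.4
|TN2|² = (6.4−(-7.6))² + (2.9−(-4.1))² = 196 + 49 = 245
|TN3|² = (6.4−1.4)² + (2.9−1.8)² = 25 + 1.21 = 26.21
|TN4|² = (6.4−6.5)² + (2.9−8.9)² = 0.01 + 36 = 36.01
|TN5|² = (6.4−(-8.3))² + (2.9−6.6)² = 216.09 + 13.69 = 229.78
|TN6|² = (6.4−4)² + (2.9−(-7.1))² = 5.76 + 100 = 105.76
Minimum is at N3.

N3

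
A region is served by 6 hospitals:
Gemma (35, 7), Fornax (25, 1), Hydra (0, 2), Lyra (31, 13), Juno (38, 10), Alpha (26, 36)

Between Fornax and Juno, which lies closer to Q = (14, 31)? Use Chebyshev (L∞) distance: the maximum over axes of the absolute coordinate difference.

Juno

d(Q, Fornax) = max(11, 30) = 30
d(Q, Juno) = max(24, 21) = 24
30 > 24, so Juno is closer.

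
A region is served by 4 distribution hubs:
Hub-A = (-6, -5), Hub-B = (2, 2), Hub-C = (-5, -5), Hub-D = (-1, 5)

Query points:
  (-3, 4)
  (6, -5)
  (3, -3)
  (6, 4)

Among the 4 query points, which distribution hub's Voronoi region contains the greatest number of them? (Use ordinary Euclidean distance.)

(-3, 4) — d² to each: Hub-A:90, Hub-B:29, Hub-C:85, Hub-D:5 → nearest is Hub-D
(6, -5) — d² to each: Hub-A:144, Hub-B:65, Hub-C:121, Hub-D:149 → nearest is Hub-B
(3, -3) — d² to each: Hub-A:85, Hub-B:26, Hub-C:68, Hub-D:80 → nearest is Hub-B
(6, 4) — d² to each: Hub-A:225, Hub-B:20, Hub-C:202, Hub-D:50 → nearest is Hub-B
Tally — Hub-B:3, Hub-D:1. Hub-B captures the most (3).

Hub-B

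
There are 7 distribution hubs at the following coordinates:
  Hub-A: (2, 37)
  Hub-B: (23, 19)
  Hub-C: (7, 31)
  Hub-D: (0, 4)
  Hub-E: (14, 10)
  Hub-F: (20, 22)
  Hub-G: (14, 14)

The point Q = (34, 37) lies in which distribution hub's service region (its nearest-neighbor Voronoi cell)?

Squared Euclidean distances:
d²(Q, Hub-A) = (34−2)² + (37−37)² = 1024 + 0 = 1024
d²(Q, Hub-B) = (34−23)² + (37−19)² = 121 + 324 = 445
d²(Q, Hub-C) = (34−7)² + (37−31)² = 729 + 36 = 765
d²(Q, Hub-D) = (34−0)² + (37−4)² = 1156 + 1089 = 2245
d²(Q, Hub-E) = (34−14)² + (37−10)² = 400 + 729 = 1129
d²(Q, Hub-F) = (34−20)² + (37−22)² = 196 + 225 = 421
d²(Q, Hub-G) = (34−14)² + (37−14)² = 400 + 529 = 929
Hub-F is nearest.

Hub-F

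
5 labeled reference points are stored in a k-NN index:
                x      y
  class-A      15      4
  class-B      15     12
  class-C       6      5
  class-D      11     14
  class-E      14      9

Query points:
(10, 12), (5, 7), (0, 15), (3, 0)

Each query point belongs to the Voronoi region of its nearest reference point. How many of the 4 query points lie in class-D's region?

(10, 12) — d² to each: class-A:89, class-B:25, class-C:65, class-D:5, class-E:25 → nearest is class-D
(5, 7) — d² to each: class-A:109, class-B:125, class-C:5, class-D:85, class-E:85 → nearest is class-C
(0, 15) — d² to each: class-A:346, class-B:234, class-C:136, class-D:122, class-E:232 → nearest is class-D
(3, 0) — d² to each: class-A:160, class-B:288, class-C:34, class-D:260, class-E:202 → nearest is class-C
2 of the 4 points have class-D as nearest.

2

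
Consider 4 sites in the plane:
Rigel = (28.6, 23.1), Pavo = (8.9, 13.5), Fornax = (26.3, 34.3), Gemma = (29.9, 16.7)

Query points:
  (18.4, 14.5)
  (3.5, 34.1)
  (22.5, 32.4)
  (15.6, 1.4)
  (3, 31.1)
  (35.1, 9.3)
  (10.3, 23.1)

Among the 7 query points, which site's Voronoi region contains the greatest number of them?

(18.4, 14.5) — d² to each: Rigel:178, Pavo:91.25, Fornax:454.45, Gemma:137.09 → nearest is Pavo
(3.5, 34.1) — d² to each: Rigel:751.01, Pavo:453.52, Fornax:519.88, Gemma:999.72 → nearest is Pavo
(22.5, 32.4) — d² to each: Rigel:123.7, Pavo:542.17, Fornax:18.05, Gemma:301.25 → nearest is Fornax
(15.6, 1.4) — d² to each: Rigel:639.89, Pavo:191.3, Fornax:1196.9, Gemma:438.58 → nearest is Pavo
(3, 31.1) — d² to each: Rigel:719.36, Pavo:344.57, Fornax:553.13, Gemma:930.97 → nearest is Pavo
(35.1, 9.3) — d² to each: Rigel:232.69, Pavo:704.08, Fornax:702.44, Gemma:81.8 → nearest is Gemma
(10.3, 23.1) — d² to each: Rigel:334.89, Pavo:94.12, Fornax:381.44, Gemma:425.12 → nearest is Pavo
Tally — Pavo:5, Fornax:1, Gemma:1. Pavo captures the most (5).

Pavo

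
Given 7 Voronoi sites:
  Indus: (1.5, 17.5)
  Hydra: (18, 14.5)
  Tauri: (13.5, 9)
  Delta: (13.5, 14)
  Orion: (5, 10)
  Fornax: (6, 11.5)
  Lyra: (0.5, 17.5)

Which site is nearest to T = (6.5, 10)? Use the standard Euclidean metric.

Compare squared distances (the ordering matches that of the actual distances):
d²(T, Indus) = (6.5−1.5)² + (10−17.5)² = 25 + 56.25 = 81.25
d²(T, Hydra) = (6.5−18)² + (10−14.5)² = 132.25 + 20.25 = 152.5
d²(T, Tauri) = (6.5−13.5)² + (10−9)² = 49 + 1 = 50
d²(T, Delta) = (6.5−13.5)² + (10−14)² = 49 + 16 = 65
d²(T, Orion) = (6.5−5)² + (10−10)² = 2.25 + 0 = 2.25
d²(T, Fornax) = (6.5−6)² + (10−11.5)² = 0.25 + 2.25 = 2.5
d²(T, Lyra) = (6.5−0.5)² + (10−17.5)² = 36 + 56.25 = 92.25
Orion is nearest.

Orion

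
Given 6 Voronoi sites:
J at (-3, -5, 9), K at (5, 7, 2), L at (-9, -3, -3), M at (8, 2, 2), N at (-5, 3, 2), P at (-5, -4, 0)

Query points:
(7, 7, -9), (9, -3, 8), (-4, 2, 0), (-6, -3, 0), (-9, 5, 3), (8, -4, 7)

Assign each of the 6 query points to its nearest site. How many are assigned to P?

1

(7, 7, -9) — d² to each: J:568, K:125, L:392, M:147, N:281, P:346 → nearest is K
(9, -3, 8) — d² to each: J:149, K:152, L:445, M:62, N:268, P:261 → nearest is M
(-4, 2, 0) — d² to each: J:131, K:110, L:59, M:148, N:6, P:37 → nearest is N
(-6, -3, 0) — d² to each: J:94, K:225, L:18, M:225, N:41, P:2 → nearest is P
(-9, 5, 3) — d² to each: J:172, K:201, L:100, M:299, N:21, P:106 → nearest is N
(8, -4, 7) — d² to each: J:126, K:155, L:390, M:61, N:243, P:218 → nearest is M
1 of the 6 points has P as nearest.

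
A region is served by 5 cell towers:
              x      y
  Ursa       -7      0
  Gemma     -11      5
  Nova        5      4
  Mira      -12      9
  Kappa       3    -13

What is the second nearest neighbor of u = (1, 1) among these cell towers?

Compare squared distances (the ordering matches that of the actual distances):
d²(u, Ursa) = 64 + 1 = 65
d²(u, Gemma) = 144 + 16 = 160
d²(u, Nova) = 16 + 9 = 25
d²(u, Mira) = 169 + 64 = 233
d²(u, Kappa) = 4 + 196 = 200
Sorted ascending: Nova, Ursa, Gemma, … — the second-nearest is Ursa.

Ursa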